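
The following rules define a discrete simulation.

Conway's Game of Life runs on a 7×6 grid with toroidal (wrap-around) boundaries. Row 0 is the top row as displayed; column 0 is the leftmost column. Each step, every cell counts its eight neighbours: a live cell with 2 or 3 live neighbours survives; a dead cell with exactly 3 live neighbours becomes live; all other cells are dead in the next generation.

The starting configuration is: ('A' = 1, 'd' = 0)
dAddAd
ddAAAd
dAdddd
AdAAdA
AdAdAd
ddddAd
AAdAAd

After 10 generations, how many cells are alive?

11

t=0: dAddAd
ddAAAd
dAdddd
AdAAdA
AdAdAd
ddddAd
AAdAAd
t=1: AAdddd
dAAAAd
AAdddA
AdAAAA
AdAdAd
AdAdAd
AAAAAd
t=2: dddddd
dddAAd
dddddd
ddAddd
AdAddd
AdddAd
ddddAd
t=3: dddAAd
dddddd
dddAdd
dAdddd
dddAdA
dAdAdd
dddddA
t=4: ddddAd
dddAAd
dddddd
ddAdAd
AdddAd
AdAddd
ddAAdd
t=5: ddAdAd
dddAAd
ddddAd
dddAdA
dddddd
ddAddA
dAAAdd
t=6: dAddAd
ddddAA
dddddA
ddddAd
ddddAd
dAAAdd
dAddAd
t=7: AddAAd
AdddAA
dddddA
ddddAA
ddAdAd
dAAAAd
AAddAd
t=8: dddAdd
AddAdd
dddddd
dddAAA
dAAddd
AdddAd
Addddd
t=9: dddddd
dddddd
dddAdA
ddAAAd
AAAddd
AddddA
dddddA
t=10: dddddd
dddddd
ddAAdd
AdddAA
AdAdAd
dddddA
AddddA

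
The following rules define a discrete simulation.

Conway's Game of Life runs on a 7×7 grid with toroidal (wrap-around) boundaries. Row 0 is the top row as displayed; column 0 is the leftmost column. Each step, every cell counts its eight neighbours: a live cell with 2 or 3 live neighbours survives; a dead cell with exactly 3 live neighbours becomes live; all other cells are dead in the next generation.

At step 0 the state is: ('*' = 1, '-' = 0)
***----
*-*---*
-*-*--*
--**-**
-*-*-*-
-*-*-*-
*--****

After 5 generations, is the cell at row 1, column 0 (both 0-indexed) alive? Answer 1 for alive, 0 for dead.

t=0: ***----
*-*---*
-*-*--*
--**-**
-*-*-*-
-*-*-*-
*--****
t=1: --*-*--
---*--*
-*-**--
-*-*-**
**-*-*-
-*-*---
---*-*-
t=2: --*-**-
-----*-
---*--*
-*-*-**
-*-*-*-
**-*--*
---*---
t=3: ---***-
---*-**
*-*---*
---*-**
-*-*-*-
**-*--*
**-*-**
t=4: ---*---
*-**---
*-**---
-*-*-*-
-*-*-*-
---*---
-*-*---
t=5: -*-**--
----*--
*-----*
**-*--*
---*---
---*---
---**--

0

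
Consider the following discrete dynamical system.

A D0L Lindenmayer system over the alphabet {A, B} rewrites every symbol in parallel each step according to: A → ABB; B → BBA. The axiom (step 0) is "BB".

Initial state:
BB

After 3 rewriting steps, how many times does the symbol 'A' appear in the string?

18

[0] BB
[1] BBABBA
[2] BBABBAABBBBABBAABB
[3] BBABBAABBBBABBAABBABBBBABBABBABBAABBBBABBAABBABBBBABBA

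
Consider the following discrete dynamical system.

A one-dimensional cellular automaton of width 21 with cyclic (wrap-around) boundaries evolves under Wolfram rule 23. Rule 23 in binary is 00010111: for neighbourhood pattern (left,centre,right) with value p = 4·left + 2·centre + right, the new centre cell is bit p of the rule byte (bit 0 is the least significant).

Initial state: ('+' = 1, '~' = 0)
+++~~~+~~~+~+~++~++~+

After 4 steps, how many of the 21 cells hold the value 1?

12

k=0  +++~~~+~~~+~+~++~++~+
k=1  ~~~++++++++~+~~~~~~~~
k=2  +++~~~~~~~~~+++++++++
k=3  ~~~+++++++++~~~~~~~~~
k=4  +++~~~~~~~~~+++++++++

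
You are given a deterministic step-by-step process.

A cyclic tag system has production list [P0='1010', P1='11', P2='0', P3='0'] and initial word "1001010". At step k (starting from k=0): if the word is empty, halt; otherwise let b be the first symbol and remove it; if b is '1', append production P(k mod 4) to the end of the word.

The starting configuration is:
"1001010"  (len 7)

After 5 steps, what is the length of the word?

gen 0: "1001010"  (len 7)
gen 1: "0010101010"  (len 10)
gen 2: "010101010"  (len 9)
gen 3: "10101010"  (len 8)
gen 4: "01010100"  (len 8)
gen 5: "1010100"  (len 7)

7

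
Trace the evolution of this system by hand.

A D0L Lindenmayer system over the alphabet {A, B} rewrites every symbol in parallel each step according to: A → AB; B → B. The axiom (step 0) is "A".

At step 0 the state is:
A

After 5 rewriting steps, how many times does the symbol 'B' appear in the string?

5

gen 0: A
gen 1: AB
gen 2: ABB
gen 3: ABBB
gen 4: ABBBB
gen 5: ABBBBB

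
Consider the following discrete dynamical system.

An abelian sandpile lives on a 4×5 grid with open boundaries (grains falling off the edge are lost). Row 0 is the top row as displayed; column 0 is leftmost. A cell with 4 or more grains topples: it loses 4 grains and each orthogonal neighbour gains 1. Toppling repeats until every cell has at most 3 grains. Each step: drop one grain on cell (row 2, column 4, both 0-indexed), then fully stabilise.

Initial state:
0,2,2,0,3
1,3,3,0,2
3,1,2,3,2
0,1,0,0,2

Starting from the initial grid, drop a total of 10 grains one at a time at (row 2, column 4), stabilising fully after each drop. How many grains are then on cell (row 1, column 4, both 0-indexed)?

[0] 0,2,2,0,3
1,3,3,0,2
3,1,2,3,2
0,1,0,0,2
[1] 0,2,2,0,3
1,3,3,0,2
3,1,2,3,3
0,1,0,0,2
[2] 0,2,2,0,3
1,3,3,1,3
3,1,3,0,1
0,1,0,1,3
[3] 0,2,2,0,3
1,3,3,1,3
3,1,3,0,2
0,1,0,1,3
[4] 0,2,2,0,3
1,3,3,1,3
3,1,3,0,3
0,1,0,1,3
[5] 0,2,2,1,0
1,3,3,2,1
3,1,3,1,2
0,1,0,2,0
[6] 0,2,2,1,0
1,3,3,2,1
3,1,3,1,3
0,1,0,2,0
[7] 0,2,2,1,0
1,3,3,2,2
3,1,3,2,0
0,1,0,2,1
[8] 0,2,2,1,0
1,3,3,2,2
3,1,3,2,1
0,1,0,2,1
[9] 0,2,2,1,0
1,3,3,2,2
3,1,3,2,2
0,1,0,2,1
[10] 0,2,2,1,0
1,3,3,2,2
3,1,3,2,3
0,1,0,2,1

2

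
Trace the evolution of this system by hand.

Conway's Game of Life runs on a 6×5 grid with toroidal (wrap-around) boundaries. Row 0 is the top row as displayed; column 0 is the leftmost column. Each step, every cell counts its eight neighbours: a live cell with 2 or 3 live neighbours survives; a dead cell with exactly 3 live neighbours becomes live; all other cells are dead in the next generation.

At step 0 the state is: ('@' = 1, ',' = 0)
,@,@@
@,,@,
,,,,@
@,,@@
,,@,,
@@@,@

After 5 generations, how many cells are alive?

step 0: ,@,@@
@,,@,
,,,,@
@,,@@
,,@,,
@@@,@
step 1: ,,,,,
@,@@,
,,,,,
@,,@@
,,@,,
,,,,@
step 2: ,,,@@
,,,,,
@@@,,
,,,@@
@,,,,
,,,,,
step 3: ,,,,,
@@@@@
@@@@@
,,@@@
,,,,@
,,,,@
step 4: ,@@,,
,,,,,
,,,,,
,,,,,
@,,,@
,,,,,
step 5: ,,,,,
,,,,,
,,,,,
,,,,,
,,,,,
@@,,,

2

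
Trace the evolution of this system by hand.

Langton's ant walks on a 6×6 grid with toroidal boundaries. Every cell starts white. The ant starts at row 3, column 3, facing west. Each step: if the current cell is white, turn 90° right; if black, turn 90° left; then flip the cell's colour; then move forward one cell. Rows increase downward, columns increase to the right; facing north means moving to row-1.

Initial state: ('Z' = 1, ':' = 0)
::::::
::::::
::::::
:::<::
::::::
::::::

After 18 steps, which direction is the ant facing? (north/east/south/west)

east

0) ::::::
::::::
::::::
:::<::
::::::
::::::
1) ::::::
::::::
:::^::
:::Z::
::::::
::::::
2) ::::::
::::::
:::Z>:
:::Z::
::::::
::::::
3) ::::::
::::::
:::ZZ:
:::Zv:
::::::
::::::
4) ::::::
::::::
:::ZZ:
:::<Z:
::::::
::::::
5) ::::::
::::::
:::ZZ:
::::Z:
:::v::
::::::
6) ::::::
::::::
:::ZZ:
::::Z:
::<Z::
::::::
7) ::::::
::::::
:::ZZ:
::^:Z:
::ZZ::
::::::
8) ::::::
::::::
:::ZZ:
::Z>Z:
::ZZ::
::::::
9) ::::::
::::::
:::ZZ:
::ZZZ:
::Zv::
::::::
10) ::::::
::::::
:::ZZ:
::ZZZ:
::Z:>:
::::::
11) ::::::
::::::
:::ZZ:
::ZZZ:
::Z:Z:
::::v:
12) ::::::
::::::
:::ZZ:
::ZZZ:
::Z:Z:
:::<Z:
13) ::::::
::::::
:::ZZ:
::ZZZ:
::Z^Z:
:::ZZ:
14) ::::::
::::::
:::ZZ:
::ZZZ:
::ZZ>:
:::ZZ:
15) ::::::
::::::
:::ZZ:
::ZZ^:
::ZZ::
:::ZZ:
16) ::::::
::::::
:::ZZ:
::Z<::
::ZZ::
:::ZZ:
17) ::::::
::::::
:::ZZ:
::Z:::
::Zv::
:::ZZ:
18) ::::::
::::::
:::ZZ:
::Z:::
::Z:>:
:::ZZ:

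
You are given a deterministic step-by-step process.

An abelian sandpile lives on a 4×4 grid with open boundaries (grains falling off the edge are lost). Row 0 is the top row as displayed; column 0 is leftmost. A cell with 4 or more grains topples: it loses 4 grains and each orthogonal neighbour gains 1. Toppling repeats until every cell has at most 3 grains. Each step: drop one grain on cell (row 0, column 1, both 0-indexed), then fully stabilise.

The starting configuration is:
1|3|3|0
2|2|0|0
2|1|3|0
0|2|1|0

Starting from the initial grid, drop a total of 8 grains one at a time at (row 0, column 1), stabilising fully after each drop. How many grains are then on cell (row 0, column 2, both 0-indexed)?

2

0) 1|3|3|0
2|2|0|0
2|1|3|0
0|2|1|0
1) 2|1|0|1
2|3|1|0
2|1|3|0
0|2|1|0
2) 2|2|0|1
2|3|1|0
2|1|3|0
0|2|1|0
3) 2|3|0|1
2|3|1|0
2|1|3|0
0|2|1|0
4) 3|1|1|1
3|0|2|0
2|2|3|0
0|2|1|0
5) 3|2|1|1
3|0|2|0
2|2|3|0
0|2|1|0
6) 3|3|1|1
3|0|2|0
2|2|3|0
0|2|1|0
7) 1|1|2|1
0|2|2|0
3|2|3|0
0|2|1|0
8) 1|2|2|1
0|2|2|0
3|2|3|0
0|2|1|0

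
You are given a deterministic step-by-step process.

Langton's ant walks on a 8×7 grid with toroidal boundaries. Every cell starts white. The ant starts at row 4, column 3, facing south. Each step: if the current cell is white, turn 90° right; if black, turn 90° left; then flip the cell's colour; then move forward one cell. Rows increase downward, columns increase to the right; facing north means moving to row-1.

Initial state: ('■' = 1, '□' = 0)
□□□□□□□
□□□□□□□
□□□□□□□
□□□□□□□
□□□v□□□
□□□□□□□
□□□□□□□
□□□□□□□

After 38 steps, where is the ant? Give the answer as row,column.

k=0  □□□□□□□
□□□□□□□
□□□□□□□
□□□□□□□
□□□v□□□
□□□□□□□
□□□□□□□
□□□□□□□
k=1  □□□□□□□
□□□□□□□
□□□□□□□
□□□□□□□
□□<■□□□
□□□□□□□
□□□□□□□
□□□□□□□
k=2  □□□□□□□
□□□□□□□
□□□□□□□
□□^□□□□
□□■■□□□
□□□□□□□
□□□□□□□
□□□□□□□
k=3  □□□□□□□
□□□□□□□
□□□□□□□
□□■>□□□
□□■■□□□
□□□□□□□
□□□□□□□
□□□□□□□
k=4  □□□□□□□
□□□□□□□
□□□□□□□
□□■■□□□
□□■v□□□
□□□□□□□
□□□□□□□
□□□□□□□
k=5  □□□□□□□
□□□□□□□
□□□□□□□
□□■■□□□
□□■□>□□
□□□□□□□
□□□□□□□
□□□□□□□
k=6  □□□□□□□
□□□□□□□
□□□□□□□
□□■■□□□
□□■□■□□
□□□□v□□
□□□□□□□
□□□□□□□
k=7  □□□□□□□
□□□□□□□
□□□□□□□
□□■■□□□
□□■□■□□
□□□<■□□
□□□□□□□
□□□□□□□
k=8  □□□□□□□
□□□□□□□
□□□□□□□
□□■■□□□
□□■^■□□
□□□■■□□
□□□□□□□
□□□□□□□
k=9  □□□□□□□
□□□□□□□
□□□□□□□
□□■■□□□
□□■■>□□
□□□■■□□
□□□□□□□
□□□□□□□
k=10  □□□□□□□
□□□□□□□
□□□□□□□
□□■■^□□
□□■■□□□
□□□■■□□
□□□□□□□
□□□□□□□
k=11  □□□□□□□
□□□□□□□
□□□□□□□
□□■■■>□
□□■■□□□
□□□■■□□
□□□□□□□
□□□□□□□
k=12  □□□□□□□
□□□□□□□
□□□□□□□
□□■■■■□
□□■■□v□
□□□■■□□
□□□□□□□
□□□□□□□
k=13  □□□□□□□
□□□□□□□
□□□□□□□
□□■■■■□
□□■■<■□
□□□■■□□
□□□□□□□
□□□□□□□
k=14  □□□□□□□
□□□□□□□
□□□□□□□
□□■■^■□
□□■■■■□
□□□■■□□
□□□□□□□
□□□□□□□
k=15  □□□□□□□
□□□□□□□
□□□□□□□
□□■<□■□
□□■■■■□
□□□■■□□
□□□□□□□
□□□□□□□
k=16  □□□□□□□
□□□□□□□
□□□□□□□
□□■□□■□
□□■v■■□
□□□■■□□
□□□□□□□
□□□□□□□
k=17  □□□□□□□
□□□□□□□
□□□□□□□
□□■□□■□
□□■□>■□
□□□■■□□
□□□□□□□
□□□□□□□
k=18  □□□□□□□
□□□□□□□
□□□□□□□
□□■□^■□
□□■□□■□
□□□■■□□
□□□□□□□
□□□□□□□
k=19  □□□□□□□
□□□□□□□
□□□□□□□
□□■□■>□
□□■□□■□
□□□■■□□
□□□□□□□
□□□□□□□
k=20  □□□□□□□
□□□□□□□
□□□□□^□
□□■□■□□
□□■□□■□
□□□■■□□
□□□□□□□
□□□□□□□
k=21  □□□□□□□
□□□□□□□
□□□□□■>
□□■□■□□
□□■□□■□
□□□■■□□
□□□□□□□
□□□□□□□
k=22  □□□□□□□
□□□□□□□
□□□□□■■
□□■□■□v
□□■□□■□
□□□■■□□
□□□□□□□
□□□□□□□
k=23  □□□□□□□
□□□□□□□
□□□□□■■
□□■□■<■
□□■□□■□
□□□■■□□
□□□□□□□
□□□□□□□
k=24  □□□□□□□
□□□□□□□
□□□□□^■
□□■□■■■
□□■□□■□
□□□■■□□
□□□□□□□
□□□□□□□
k=25  □□□□□□□
□□□□□□□
□□□□<□■
□□■□■■■
□□■□□■□
□□□■■□□
□□□□□□□
□□□□□□□
k=26  □□□□□□□
□□□□^□□
□□□□■□■
□□■□■■■
□□■□□■□
□□□■■□□
□□□□□□□
□□□□□□□
k=27  □□□□□□□
□□□□■>□
□□□□■□■
□□■□■■■
□□■□□■□
□□□■■□□
□□□□□□□
□□□□□□□
k=28  □□□□□□□
□□□□■■□
□□□□■v■
□□■□■■■
□□■□□■□
□□□■■□□
□□□□□□□
□□□□□□□
k=29  □□□□□□□
□□□□■■□
□□□□<■■
□□■□■■■
□□■□□■□
□□□■■□□
□□□□□□□
□□□□□□□
k=30  □□□□□□□
□□□□■■□
□□□□□■■
□□■□v■■
□□■□□■□
□□□■■□□
□□□□□□□
□□□□□□□
k=31  □□□□□□□
□□□□■■□
□□□□□■■
□□■□□>■
□□■□□■□
□□□■■□□
□□□□□□□
□□□□□□□
k=32  □□□□□□□
□□□□■■□
□□□□□^■
□□■□□□■
□□■□□■□
□□□■■□□
□□□□□□□
□□□□□□□
k=33  □□□□□□□
□□□□■■□
□□□□<□■
□□■□□□■
□□■□□■□
□□□■■□□
□□□□□□□
□□□□□□□
k=34  □□□□□□□
□□□□^■□
□□□□■□■
□□■□□□■
□□■□□■□
□□□■■□□
□□□□□□□
□□□□□□□
k=35  □□□□□□□
□□□<□■□
□□□□■□■
□□■□□□■
□□■□□■□
□□□■■□□
□□□□□□□
□□□□□□□
k=36  □□□^□□□
□□□■□■□
□□□□■□■
□□■□□□■
□□■□□■□
□□□■■□□
□□□□□□□
□□□□□□□
k=37  □□□■>□□
□□□■□■□
□□□□■□■
□□■□□□■
□□■□□■□
□□□■■□□
□□□□□□□
□□□□□□□
k=38  □□□■■□□
□□□■v■□
□□□□■□■
□□■□□□■
□□■□□■□
□□□■■□□
□□□□□□□
□□□□□□□

1,4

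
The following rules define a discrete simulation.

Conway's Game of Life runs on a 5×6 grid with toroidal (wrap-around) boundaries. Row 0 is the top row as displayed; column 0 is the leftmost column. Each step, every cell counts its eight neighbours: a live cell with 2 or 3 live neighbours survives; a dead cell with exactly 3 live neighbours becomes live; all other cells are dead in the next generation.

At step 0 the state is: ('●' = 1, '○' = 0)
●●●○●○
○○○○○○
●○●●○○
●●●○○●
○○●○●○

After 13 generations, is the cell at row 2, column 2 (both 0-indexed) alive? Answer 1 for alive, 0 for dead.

1

[0] ●●●○●○
○○○○○○
●○●●○○
●●●○○●
○○●○●○
[1] ○●●○○●
●○○○○●
●○●●○●
●○○○●●
○○○○●○
[2] ○●○○●●
○○○●○○
○○○●○○
●●○○○○
○●○●●○
[3] ●○○○○●
○○●●○○
○○●○○○
●●○●●○
○●○●●○
[4] ●●○○○●
○●●●○○
○○○○●○
●●○○●●
○●○●○○
[5] ○○○●●○
○●●●●●
○○○○●○
●●●●●●
○○○○○○
[6] ○○○○○●
○○●○○●
○○○○○○
●●●●●●
●●○○○○
[7] ○●○○○●
○○○○○○
○○○○○○
○○●●●●
○○○●○○
[8] ○○○○○○
○○○○○○
○○○●●○
○○●●●○
●○○●○●
[9] ○○○○○○
○○○○○○
○○●○●○
○○●○○○
○○●●○●
[10] ○○○○○○
○○○○○○
○○○●○○
○●●○●○
○○●●○○
[11] ○○○○○○
○○○○○○
○○●●○○
○●○○●○
○●●●○○
[12] ○○●○○○
○○○○○○
○○●●○○
○●○○●○
○●●●○○
[13] ○●●●○○
○○●●○○
○○●●○○
○●○○●○
○●○●○○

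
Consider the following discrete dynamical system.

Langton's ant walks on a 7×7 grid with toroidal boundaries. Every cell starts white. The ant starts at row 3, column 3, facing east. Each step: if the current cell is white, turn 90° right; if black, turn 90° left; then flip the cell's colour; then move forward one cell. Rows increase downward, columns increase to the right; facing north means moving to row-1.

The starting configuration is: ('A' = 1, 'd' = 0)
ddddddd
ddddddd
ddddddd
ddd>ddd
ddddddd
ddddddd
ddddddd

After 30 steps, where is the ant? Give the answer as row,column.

2,2

0) ddddddd
ddddddd
ddddddd
ddd>ddd
ddddddd
ddddddd
ddddddd
1) ddddddd
ddddddd
ddddddd
dddAddd
dddvddd
ddddddd
ddddddd
2) ddddddd
ddddddd
ddddddd
dddAddd
dd<Addd
ddddddd
ddddddd
3) ddddddd
ddddddd
ddddddd
dd^Addd
ddAAddd
ddddddd
ddddddd
4) ddddddd
ddddddd
ddddddd
ddA>ddd
ddAAddd
ddddddd
ddddddd
5) ddddddd
ddddddd
ddd^ddd
ddAdddd
ddAAddd
ddddddd
ddddddd
6) ddddddd
ddddddd
dddA>dd
ddAdddd
ddAAddd
ddddddd
ddddddd
7) ddddddd
ddddddd
dddAAdd
ddAdvdd
ddAAddd
ddddddd
ddddddd
8) ddddddd
ddddddd
dddAAdd
ddA<Add
ddAAddd
ddddddd
ddddddd
9) ddddddd
ddddddd
ddd^Add
ddAAAdd
ddAAddd
ddddddd
ddddddd
10) ddddddd
ddddddd
dd<dAdd
ddAAAdd
ddAAddd
ddddddd
ddddddd
11) ddddddd
dd^dddd
ddAdAdd
ddAAAdd
ddAAddd
ddddddd
ddddddd
12) ddddddd
ddA>ddd
ddAdAdd
ddAAAdd
ddAAddd
ddddddd
ddddddd
13) ddddddd
ddAAddd
ddAvAdd
ddAAAdd
ddAAddd
ddddddd
ddddddd
14) ddddddd
ddAAddd
dd<AAdd
ddAAAdd
ddAAddd
ddddddd
ddddddd
15) ddddddd
ddAAddd
dddAAdd
ddvAAdd
ddAAddd
ddddddd
ddddddd
16) ddddddd
ddAAddd
dddAAdd
ddd>Add
ddAAddd
ddddddd
ddddddd
17) ddddddd
ddAAddd
ddd^Add
ddddAdd
ddAAddd
ddddddd
ddddddd
18) ddddddd
ddAAddd
dd<dAdd
ddddAdd
ddAAddd
ddddddd
ddddddd
19) ddddddd
dd^Addd
ddAdAdd
ddddAdd
ddAAddd
ddddddd
ddddddd
20) ddddddd
d<dAddd
ddAdAdd
ddddAdd
ddAAddd
ddddddd
ddddddd
21) d^ddddd
dAdAddd
ddAdAdd
ddddAdd
ddAAddd
ddddddd
ddddddd
22) dA>dddd
dAdAddd
ddAdAdd
ddddAdd
ddAAddd
ddddddd
ddddddd
23) dAAdddd
dAvAddd
ddAdAdd
ddddAdd
ddAAddd
ddddddd
ddddddd
24) dAAdddd
d<AAddd
ddAdAdd
ddddAdd
ddAAddd
ddddddd
ddddddd
25) dAAdddd
ddAAddd
dvAdAdd
ddddAdd
ddAAddd
ddddddd
ddddddd
26) dAAdddd
ddAAddd
<AAdAdd
ddddAdd
ddAAddd
ddddddd
ddddddd
27) dAAdddd
^dAAddd
AAAdAdd
ddddAdd
ddAAddd
ddddddd
ddddddd
28) dAAdddd
A>AAddd
AAAdAdd
ddddAdd
ddAAddd
ddddddd
ddddddd
29) dAAdddd
AAAAddd
AvAdAdd
ddddAdd
ddAAddd
ddddddd
ddddddd
30) dAAdddd
AAAAddd
Ad>dAdd
ddddAdd
ddAAddd
ddddddd
ddddddd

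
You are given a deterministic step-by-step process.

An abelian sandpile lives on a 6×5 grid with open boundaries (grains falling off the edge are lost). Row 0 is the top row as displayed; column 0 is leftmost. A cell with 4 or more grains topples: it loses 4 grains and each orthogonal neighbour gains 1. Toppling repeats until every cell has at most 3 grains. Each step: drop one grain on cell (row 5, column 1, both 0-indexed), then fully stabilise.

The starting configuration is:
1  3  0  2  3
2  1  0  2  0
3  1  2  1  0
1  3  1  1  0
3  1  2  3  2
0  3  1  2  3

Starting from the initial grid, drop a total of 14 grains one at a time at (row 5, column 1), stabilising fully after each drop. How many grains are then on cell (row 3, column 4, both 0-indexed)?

1

[0] 1  3  0  2  3
2  1  0  2  0
3  1  2  1  0
1  3  1  1  0
3  1  2  3  2
0  3  1  2  3
[1] 1  3  0  2  3
2  1  0  2  0
3  1  2  1  0
1  3  1  1  0
3  2  2  3  2
1  0  2  2  3
[2] 1  3  0  2  3
2  1  0  2  0
3  1  2  1  0
1  3  1  1  0
3  2  2  3  2
1  1  2  2  3
[3] 1  3  0  2  3
2  1  0  2  0
3  1  2  1  0
1  3  1  1  0
3  2  2  3  2
1  2  2  2  3
[4] 1  3  0  2  3
2  1  0  2  0
3  1  2  1  0
1  3  1  1  0
3  2  2  3  2
1  3  2  2  3
[5] 1  3  0  2  3
2  1  0  2  0
3  1  2  1  0
1  3  1  1  0
3  3  2  3  2
2  0  3  2  3
[6] 1  3  0  2  3
2  1  0  2  0
3  1  2  1  0
1  3  1  1  0
3  3  2  3  2
2  1  3  2  3
[7] 1  3  0  2  3
2  1  0  2  0
3  1  2  1  0
1  3  1  1  0
3  3  2  3  2
2  2  3  2  3
[8] 1  3  0  2  3
2  1  0  2  0
3  1  2  1  0
1  3  1  1  0
3  3  2  3  2
2  3  3  2  3
[9] 1  3  0  2  3
2  1  0  2  0
3  2  2  1  0
3  0  3  2  1
1  3  1  2  0
0  3  2  1  1
[10] 1  3  0  2  3
2  1  0  2  0
3  2  2  1  0
3  1  3  2  1
2  0  2  2  0
1  1  3  1  1
[11] 1  3  0  2  3
2  1  0  2  0
3  2  2  1  0
3  1  3  2  1
2  0  2  2  0
1  2  3  1  1
[12] 1  3  0  2  3
2  1  0  2  0
3  2  2  1  0
3  1  3  2  1
2  0  2  2  0
1  3  3  1  1
[13] 1  3  0  2  3
2  1  0  2  0
3  2  2  1  0
3  1  3  2  1
2  1  3  2  0
2  1  0  2  1
[14] 1  3  0  2  3
2  1  0  2  0
3  2  2  1  0
3  1  3  2  1
2  1  3  2  0
2  2  0  2  1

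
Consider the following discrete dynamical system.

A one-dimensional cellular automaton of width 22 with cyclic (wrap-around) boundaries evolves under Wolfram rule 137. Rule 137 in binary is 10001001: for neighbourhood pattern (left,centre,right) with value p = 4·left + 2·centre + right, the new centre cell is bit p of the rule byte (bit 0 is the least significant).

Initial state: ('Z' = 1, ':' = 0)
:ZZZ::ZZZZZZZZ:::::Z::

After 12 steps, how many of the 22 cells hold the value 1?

step 0: :ZZZ::ZZZZZZZZ:::::Z::
step 1: :ZZ:::ZZZZZZZ::ZZZ:::Z
step 2: :Z::Z:ZZZZZZ:::ZZ::Z::
step 3: ::::::ZZZZZ::Z:Z:::::Z
step 4: :ZZZZ:ZZZZ:::::::ZZZ::
step 5: :ZZZ::ZZZ::ZZZZZ:ZZ::Z
step 6: :ZZ:::ZZ:::ZZZZ::Z::::
step 7: :Z::Z:Z::Z:ZZZ:::::ZZZ
step 8: :::::::::::ZZ::ZZZ:ZZ:
step 9: ZZZZZZZZZZ:Z:::ZZ::Z::
step 10: ZZZZZZZZZ::::Z:Z::::::
step 11: ZZZZZZZZ::ZZ:::::ZZZZ:
step 12: ZZZZZZZ:::Z::ZZZ:ZZZ::

14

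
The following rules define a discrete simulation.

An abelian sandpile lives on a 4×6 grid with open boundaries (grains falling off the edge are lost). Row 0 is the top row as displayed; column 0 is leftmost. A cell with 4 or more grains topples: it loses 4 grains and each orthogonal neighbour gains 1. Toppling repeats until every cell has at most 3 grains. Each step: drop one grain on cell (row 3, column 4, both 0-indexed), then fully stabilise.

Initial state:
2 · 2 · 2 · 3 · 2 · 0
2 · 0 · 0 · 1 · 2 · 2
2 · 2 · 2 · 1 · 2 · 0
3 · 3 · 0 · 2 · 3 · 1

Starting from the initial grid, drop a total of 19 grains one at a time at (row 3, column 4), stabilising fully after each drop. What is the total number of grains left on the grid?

48

step 0: 2 · 2 · 2 · 3 · 2 · 0
2 · 0 · 0 · 1 · 2 · 2
2 · 2 · 2 · 1 · 2 · 0
3 · 3 · 0 · 2 · 3 · 1
step 1: 2 · 2 · 2 · 3 · 2 · 0
2 · 0 · 0 · 1 · 2 · 2
2 · 2 · 2 · 1 · 3 · 0
3 · 3 · 0 · 3 · 0 · 2
step 2: 2 · 2 · 2 · 3 · 2 · 0
2 · 0 · 0 · 1 · 2 · 2
2 · 2 · 2 · 1 · 3 · 0
3 · 3 · 0 · 3 · 1 · 2
step 3: 2 · 2 · 2 · 3 · 2 · 0
2 · 0 · 0 · 1 · 2 · 2
2 · 2 · 2 · 1 · 3 · 0
3 · 3 · 0 · 3 · 2 · 2
step 4: 2 · 2 · 2 · 3 · 2 · 0
2 · 0 · 0 · 1 · 2 · 2
2 · 2 · 2 · 1 · 3 · 0
3 · 3 · 0 · 3 · 3 · 2
step 5: 2 · 2 · 2 · 3 · 2 · 0
2 · 0 · 0 · 1 · 3 · 2
2 · 2 · 2 · 3 · 0 · 1
3 · 3 · 1 · 0 · 2 · 3
step 6: 2 · 2 · 2 · 3 · 2 · 0
2 · 0 · 0 · 1 · 3 · 2
2 · 2 · 2 · 3 · 0 · 1
3 · 3 · 1 · 0 · 3 · 3
step 7: 2 · 2 · 2 · 3 · 2 · 0
2 · 0 · 0 · 1 · 3 · 2
2 · 2 · 2 · 3 · 1 · 2
3 · 3 · 1 · 1 · 1 · 0
step 8: 2 · 2 · 2 · 3 · 2 · 0
2 · 0 · 0 · 1 · 3 · 2
2 · 2 · 2 · 3 · 1 · 2
3 · 3 · 1 · 1 · 2 · 0
step 9: 2 · 2 · 2 · 3 · 2 · 0
2 · 0 · 0 · 1 · 3 · 2
2 · 2 · 2 · 3 · 1 · 2
3 · 3 · 1 · 1 · 3 · 0
step 10: 2 · 2 · 2 · 3 · 2 · 0
2 · 0 · 0 · 1 · 3 · 2
2 · 2 · 2 · 3 · 2 · 2
3 · 3 · 1 · 2 · 0 · 1
step 11: 2 · 2 · 2 · 3 · 2 · 0
2 · 0 · 0 · 1 · 3 · 2
2 · 2 · 2 · 3 · 2 · 2
3 · 3 · 1 · 2 · 1 · 1
step 12: 2 · 2 · 2 · 3 · 2 · 0
2 · 0 · 0 · 1 · 3 · 2
2 · 2 · 2 · 3 · 2 · 2
3 · 3 · 1 · 2 · 2 · 1
step 13: 2 · 2 · 2 · 3 · 2 · 0
2 · 0 · 0 · 1 · 3 · 2
2 · 2 · 2 · 3 · 2 · 2
3 · 3 · 1 · 2 · 3 · 1
step 14: 2 · 2 · 2 · 3 · 2 · 0
2 · 0 · 0 · 1 · 3 · 2
2 · 2 · 2 · 3 · 3 · 2
3 · 3 · 1 · 3 · 0 · 2
step 15: 2 · 2 · 2 · 3 · 2 · 0
2 · 0 · 0 · 1 · 3 · 2
2 · 2 · 2 · 3 · 3 · 2
3 · 3 · 1 · 3 · 1 · 2
step 16: 2 · 2 · 2 · 3 · 2 · 0
2 · 0 · 0 · 1 · 3 · 2
2 · 2 · 2 · 3 · 3 · 2
3 · 3 · 1 · 3 · 2 · 2
step 17: 2 · 2 · 2 · 3 · 2 · 0
2 · 0 · 0 · 1 · 3 · 2
2 · 2 · 2 · 3 · 3 · 2
3 · 3 · 1 · 3 · 3 · 2
step 18: 2 · 2 · 2 · 3 · 3 · 0
2 · 0 · 0 · 3 · 0 · 3
2 · 2 · 3 · 1 · 2 · 3
3 · 3 · 2 · 1 · 2 · 3
step 19: 2 · 2 · 2 · 3 · 3 · 0
2 · 0 · 0 · 3 · 0 · 3
2 · 2 · 3 · 1 · 2 · 3
3 · 3 · 2 · 1 · 3 · 3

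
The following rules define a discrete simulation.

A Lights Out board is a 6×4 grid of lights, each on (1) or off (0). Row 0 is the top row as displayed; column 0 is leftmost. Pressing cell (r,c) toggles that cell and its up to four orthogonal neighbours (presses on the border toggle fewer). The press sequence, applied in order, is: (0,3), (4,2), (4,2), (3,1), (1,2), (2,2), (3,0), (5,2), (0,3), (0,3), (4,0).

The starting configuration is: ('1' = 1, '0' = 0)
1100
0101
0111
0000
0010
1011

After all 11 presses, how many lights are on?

step 0: 1100
0101
0111
0000
0010
1011
step 1: 1111
0100
0111
0000
0010
1011
step 2: 1111
0100
0111
0010
0101
1001
step 3: 1111
0100
0111
0000
0010
1011
step 4: 1111
0100
0011
1110
0110
1011
step 5: 1101
0011
0001
1110
0110
1011
step 6: 1101
0001
0110
1100
0110
1011
step 7: 1101
0001
1110
0000
1110
1011
step 8: 1101
0001
1110
0000
1100
1100
step 9: 1110
0000
1110
0000
1100
1100
step 10: 1101
0001
1110
0000
1100
1100
step 11: 1101
0001
1110
1000
0000
0100

9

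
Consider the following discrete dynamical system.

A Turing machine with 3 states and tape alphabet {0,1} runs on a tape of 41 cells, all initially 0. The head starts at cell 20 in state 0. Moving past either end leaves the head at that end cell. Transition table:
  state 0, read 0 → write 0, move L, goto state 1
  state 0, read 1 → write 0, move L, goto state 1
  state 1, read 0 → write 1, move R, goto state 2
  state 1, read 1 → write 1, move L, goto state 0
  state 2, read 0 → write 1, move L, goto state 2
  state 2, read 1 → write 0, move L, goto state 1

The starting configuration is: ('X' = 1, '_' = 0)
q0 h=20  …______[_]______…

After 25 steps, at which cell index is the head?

11

k=0  q0 h=20  …______[_]______…
k=1  q1 h=19  …______[_]______…
k=2  q2 h=20  …_____X[_]______…
k=3  q2 h=19  …______[X]X_____…
k=4  q1 h=18  …______[_]_X____…
k=5  q2 h=19  …_____X[_]X_____…
k=6  q2 h=18  …______[X]XX____…
k=7  q1 h=17  …______[_]_XX___…
k=8  q2 h=18  …_____X[_]XX____…
k=9  q2 h=17  …______[X]XXX___…
k=10  q1 h=16  …______[_]_XXX__…
k=11  q2 h=17  …_____X[_]XXX___…
k=12  q2 h=16  …______[X]XXXX__…
k=13  q1 h=15  …______[_]_XXXX_…
k=14  q2 h=16  …_____X[_]XXXX__…
k=15  q2 h=15  …______[X]XXXXX_…
k=16  q1 h=14  …______[_]_XXXXX…
k=17  q2 h=15  …_____X[_]XXXXX_…
k=18  q2 h=14  …______[X]XXXXXX…
k=19  q1 h=13  …______[_]_XXXXX…
k=20  q2 h=14  …_____X[_]XXXXXX…
k=21  q2 h=13  …______[X]XXXXXX…
k=22  q1 h=12  …______[_]_XXXXX…
k=23  q2 h=13  …_____X[_]XXXXXX…
k=24  q2 h=12  …______[X]XXXXXX…
k=25  q1 h=11  …______[_]_XXXXX…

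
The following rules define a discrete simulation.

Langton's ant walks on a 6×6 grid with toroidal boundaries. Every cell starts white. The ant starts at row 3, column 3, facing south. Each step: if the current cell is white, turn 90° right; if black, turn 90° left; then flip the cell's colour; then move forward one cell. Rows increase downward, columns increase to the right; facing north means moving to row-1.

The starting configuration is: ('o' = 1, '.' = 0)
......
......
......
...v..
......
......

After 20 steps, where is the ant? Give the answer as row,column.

1,5

step 0: ......
......
......
...v..
......
......
step 1: ......
......
......
..<o..
......
......
step 2: ......
......
..^...
..oo..
......
......
step 3: ......
......
..o>..
..oo..
......
......
step 4: ......
......
..oo..
..ov..
......
......
step 5: ......
......
..oo..
..o.>.
......
......
step 6: ......
......
..oo..
..o.o.
....v.
......
step 7: ......
......
..oo..
..o.o.
...<o.
......
step 8: ......
......
..oo..
..o^o.
...oo.
......
step 9: ......
......
..oo..
..oo>.
...oo.
......
step 10: ......
......
..oo^.
..oo..
...oo.
......
step 11: ......
......
..ooo>
..oo..
...oo.
......
step 12: ......
......
..oooo
..oo.v
...oo.
......
step 13: ......
......
..oooo
..oo<o
...oo.
......
step 14: ......
......
..oo^o
..oooo
...oo.
......
step 15: ......
......
..o<.o
..oooo
...oo.
......
step 16: ......
......
..o..o
..ovoo
...oo.
......
step 17: ......
......
..o..o
..o.>o
...oo.
......
step 18: ......
......
..o.^o
..o..o
...oo.
......
step 19: ......
......
..o.o>
..o..o
...oo.
......
step 20: ......
.....^
..o.o.
..o..o
...oo.
......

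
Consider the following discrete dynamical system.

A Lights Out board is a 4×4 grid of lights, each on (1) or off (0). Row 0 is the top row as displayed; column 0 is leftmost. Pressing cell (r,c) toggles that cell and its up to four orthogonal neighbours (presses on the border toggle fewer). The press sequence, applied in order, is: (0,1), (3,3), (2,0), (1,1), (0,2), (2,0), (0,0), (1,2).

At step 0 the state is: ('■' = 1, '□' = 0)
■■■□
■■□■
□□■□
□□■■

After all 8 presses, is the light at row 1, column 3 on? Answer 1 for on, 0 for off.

0

k=0  ■■■□
■■□■
□□■□
□□■■
k=1  □□□□
■□□■
□□■□
□□■■
k=2  □□□□
■□□■
□□■■
□□□□
k=3  □□□□
□□□■
■■■■
■□□□
k=4  □■□□
■■■■
■□■■
■□□□
k=5  □□■■
■■□■
■□■■
■□□□
k=6  □□■■
□■□■
□■■■
□□□□
k=7  ■■■■
■■□■
□■■■
□□□□
k=8  ■■□■
■□■□
□■□■
□□□□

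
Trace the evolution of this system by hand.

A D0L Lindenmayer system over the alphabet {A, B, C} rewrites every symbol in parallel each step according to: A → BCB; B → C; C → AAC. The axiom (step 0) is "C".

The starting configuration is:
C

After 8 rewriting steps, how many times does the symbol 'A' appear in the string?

t=0: C
t=1: AAC
t=2: BCBBCBAAC
t=3: CAACCCAACCBCBBCBAAC
t=4: AACBCBBCBAACAACAACBCBBCBAACAACCAACCCAACCBCBBCBAAC
t=5: BCBBCBAACCAACCCAACCBCBBCBAACBCBBCBAACBCBBCBAACCAACCCAACCBC…BCBBCBAACAACBCBBCBAACAACAACBCBBCBAACAACCAACCCAACCBCBBCBAAC  (len 123)
t=6: CAACCCAACCBCBBCBAACAACBCBBCBAACAACAACBCBBCBAACAACCAACCCAAC…BCBBCBAACAACBCBBCBAACAACAACBCBBCBAACAACCAACCCAACCBCBBCBAAC  (len 297)
t=7: AACBCBBCBAACAACAACBCBBCBAACAACCAACCCAACCBCBBCBAACBCBBCBAAC…BCBBCBAACAACBCBBCBAACAACAACBCBBCBAACAACCAACCCAACCBCBBCBAAC  (len 739)
t=8: BCBBCBAACCAACCCAACCBCBBCBAACBCBBCBAACBCBBCBAACCAACCCAACCBC…BCBBCBAACAACBCBBCBAACAACAACBCBBCBAACAACCAACCCAACCBCBBCBAAC  (len 1825)

594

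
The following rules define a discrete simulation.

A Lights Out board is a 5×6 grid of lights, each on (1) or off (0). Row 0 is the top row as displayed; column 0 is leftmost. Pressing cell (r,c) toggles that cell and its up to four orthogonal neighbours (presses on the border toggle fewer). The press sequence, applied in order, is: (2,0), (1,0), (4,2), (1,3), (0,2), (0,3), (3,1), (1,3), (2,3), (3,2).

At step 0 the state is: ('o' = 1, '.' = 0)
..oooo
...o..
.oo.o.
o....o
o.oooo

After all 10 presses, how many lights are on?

18

t=0: ..oooo
...o..
.oo.o.
o....o
o.oooo
t=1: ..oooo
o..o..
o.o.o.
.....o
o.oooo
t=2: o.oooo
.o.o..
..o.o.
.....o
o.oooo
t=3: o.oooo
.o.o..
..o.o.
..o..o
oo..oo
t=4: o.o.oo
.oo.o.
..ooo.
..o..o
oo..oo
t=5: oo.ooo
.o..o.
..ooo.
..o..o
oo..oo
t=6: ooo..o
.o.oo.
..ooo.
..o..o
oo..oo
t=7: ooo..o
.o.oo.
.oooo.
oo...o
o...oo
t=8: oooo.o
.oo...
.oo.o.
oo...o
o...oo
t=9: oooo.o
.ooo..
.o.o..
oo.o.o
o...oo
t=10: oooo.o
.ooo..
.ooo..
o.o..o
o.o.oo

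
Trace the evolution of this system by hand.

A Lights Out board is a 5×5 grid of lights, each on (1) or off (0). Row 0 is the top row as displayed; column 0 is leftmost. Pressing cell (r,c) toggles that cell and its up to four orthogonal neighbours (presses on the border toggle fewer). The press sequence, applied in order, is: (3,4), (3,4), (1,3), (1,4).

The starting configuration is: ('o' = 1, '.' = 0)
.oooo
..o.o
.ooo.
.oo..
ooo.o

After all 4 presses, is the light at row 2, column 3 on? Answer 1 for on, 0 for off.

0

gen 0: .oooo
..o.o
.ooo.
.oo..
ooo.o
gen 1: .oooo
..o.o
.oooo
.oooo
ooo..
gen 2: .oooo
..o.o
.ooo.
.oo..
ooo.o
gen 3: .oo.o
...o.
.oo..
.oo..
ooo.o
gen 4: .oo..
....o
.oo.o
.oo..
ooo.o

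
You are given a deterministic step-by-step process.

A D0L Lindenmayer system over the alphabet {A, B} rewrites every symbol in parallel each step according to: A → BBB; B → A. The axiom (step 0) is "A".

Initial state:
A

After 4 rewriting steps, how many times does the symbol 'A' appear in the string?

9

t=0: A
t=1: BBB
t=2: AAA
t=3: BBBBBBBBB
t=4: AAAAAAAAA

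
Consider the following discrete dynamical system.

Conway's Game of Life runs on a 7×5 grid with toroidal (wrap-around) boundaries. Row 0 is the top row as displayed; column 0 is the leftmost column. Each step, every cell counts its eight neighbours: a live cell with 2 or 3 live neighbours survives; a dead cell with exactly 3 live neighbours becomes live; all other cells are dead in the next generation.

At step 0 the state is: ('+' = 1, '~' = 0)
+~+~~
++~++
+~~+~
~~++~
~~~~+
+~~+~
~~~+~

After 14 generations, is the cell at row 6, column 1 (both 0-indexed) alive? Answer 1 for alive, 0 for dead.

t=0: +~+~~
++~++
+~~+~
~~++~
~~~~+
+~~+~
~~~+~
t=1: +~+~~
~~~+~
+~~~~
~~++~
~~+~+
~~~+~
~+++~
t=2: ~~~~+
~+~~+
~~+++
~++++
~~+~+
~+~~+
~+~++
t=3: ~~+~+
~~+~+
~~~~~
~+~~~
~~~~+
~+~~+
~~+++
t=4: +++~+
~~~~~
~~~~~
~~~~~
~~~~~
~~+~+
~++~+
t=5: ~~+~+
++~~~
~~~~~
~~~~~
~~~~~
+++~~
~~~~+
t=6: ~+~++
++~~~
~~~~~
~~~~~
~+~~~
++~~~
~~+~+
t=7: ~+~++
+++~+
~~~~~
~~~~~
++~~~
+++~~
~~+~+
t=8: ~~~~~
~++~+
++~~~
~~~~~
+~+~~
~~+++
~~~~+
t=9: +~~+~
~++~~
+++~~
+~~~~
~++~+
+++~+
~~~~+
t=10: +++++
~~~++
+~+~~
~~~++
~~+~+
~~+~+
~~+~~
t=11: ++~~~
~~~~~
+~+~~
+++~+
+~+~+
~++~~
~~~~~
t=12: ~~~~~
+~~~~
+~+++
~~+~~
~~~~+
++++~
+~+~~
t=13: ~+~~~
++~+~
+~+++
+++~~
+~~~+
+~++~
+~+++
t=14: ~~~~~
~~~+~
~~~~~
~~+~~
~~~~~
~~+~~
+~~~~

0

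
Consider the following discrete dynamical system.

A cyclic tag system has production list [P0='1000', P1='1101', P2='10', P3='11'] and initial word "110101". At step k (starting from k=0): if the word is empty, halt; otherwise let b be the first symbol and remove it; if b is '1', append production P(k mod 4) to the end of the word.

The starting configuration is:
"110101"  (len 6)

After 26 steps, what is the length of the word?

32

k=0  "110101"  (len 6)
k=1  "101011000"  (len 9)
k=2  "010110001101"  (len 12)
k=3  "10110001101"  (len 11)
k=4  "011000110111"  (len 12)
k=5  "11000110111"  (len 11)
k=6  "10001101111101"  (len 14)
k=7  "000110111110110"  (len 15)
k=8  "00110111110110"  (len 14)
k=9  "0110111110110"  (len 13)
k=10  "110111110110"  (len 12)
k=11  "1011111011010"  (len 13)
k=12  "01111101101011"  (len 14)
k=13  "1111101101011"  (len 13)
k=14  "1111011010111101"  (len 16)
k=15  "11101101011110110"  (len 17)
k=16  "110110101111011011"  (len 18)
k=17  "101101011110110111000"  (len 21)
k=18  "011010111101101110001101"  (len 24)
k=19  "11010111101101110001101"  (len 23)
k=20  "101011110110111000110111"  (len 24)
k=21  "010111101101110001101111000"  (len 27)
k=22  "10111101101110001101111000"  (len 26)
k=23  "011110110111000110111100010"  (len 27)
k=24  "11110110111000110111100010"  (len 26)
k=25  "11101101110001101111000101000"  (len 29)
k=26  "11011011100011011110001010001101"  (len 32)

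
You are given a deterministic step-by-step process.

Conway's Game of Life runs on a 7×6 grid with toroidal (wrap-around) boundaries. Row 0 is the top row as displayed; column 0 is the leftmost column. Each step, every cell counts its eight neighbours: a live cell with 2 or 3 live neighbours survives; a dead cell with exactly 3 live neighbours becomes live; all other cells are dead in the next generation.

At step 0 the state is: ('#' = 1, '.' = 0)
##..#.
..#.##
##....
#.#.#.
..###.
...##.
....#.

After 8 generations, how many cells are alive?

step 0: ##..#.
..#.##
##....
#.#.#.
..###.
...##.
....#.
step 1: ##..#.
..###.
#.#.#.
#.#.#.
.##...
..#..#
....#.
step 2: .##.#.
#.#.#.
..#.#.
#.#...
#.#..#
.###..
##.##.
step 3: ....#.
..#.#.
..#...
#.#...
#....#
......
#...##
step 4: ....#.
......
..#...
#....#
##...#
....#.
....##
step 5: ....##
......
......
.....#
.#..#.
....#.
...###
step 6: ...#.#
......
......
......
....##
......
...#..
step 7: ....#.
......
......
......
......
....#.
....#.
step 8: ......
......
......
......
......
......
...###

3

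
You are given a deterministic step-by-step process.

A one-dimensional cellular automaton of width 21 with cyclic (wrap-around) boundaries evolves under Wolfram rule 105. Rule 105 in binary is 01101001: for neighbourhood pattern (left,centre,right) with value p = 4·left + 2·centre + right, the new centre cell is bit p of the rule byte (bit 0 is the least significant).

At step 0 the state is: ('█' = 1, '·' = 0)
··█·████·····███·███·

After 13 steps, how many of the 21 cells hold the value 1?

10

t=0: ··█·████·····███·███·
t=1: █··██··█·███·█·███·█·
t=2: ···██···██·██·██·██·█
t=3: ·█·██·█·████████████·
t=4: ··████·██··········█·
t=5: █·█··████·████████···
t=6: ·█···█··███······█·█·
t=7: ···█····█·█·████··█··
t=8: ██···██··█·██··█····█
t=9: ·█·█·██···███····██·█
t=10: █·█·███·█·█·█·██·███·
t=11: ·█·██·██·█·█·█████·██
t=12: █·███████·█·██···████
t=13: ███·····██·███·█·█···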